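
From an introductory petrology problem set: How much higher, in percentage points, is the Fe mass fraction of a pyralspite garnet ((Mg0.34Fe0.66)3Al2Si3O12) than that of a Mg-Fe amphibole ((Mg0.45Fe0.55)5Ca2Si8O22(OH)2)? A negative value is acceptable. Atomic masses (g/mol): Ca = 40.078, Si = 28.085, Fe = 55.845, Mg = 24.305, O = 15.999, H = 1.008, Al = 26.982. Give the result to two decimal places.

First mineral: 110.573 g Fe in 465.571 g formula = 23.75 wt% Fe.
Second mineral: 153.574 g Fe in 899.088 g formula = 17.08 wt% Fe.
23.75% − 17.08% gives a difference of 6.67 percentage points.

6.67 percentage points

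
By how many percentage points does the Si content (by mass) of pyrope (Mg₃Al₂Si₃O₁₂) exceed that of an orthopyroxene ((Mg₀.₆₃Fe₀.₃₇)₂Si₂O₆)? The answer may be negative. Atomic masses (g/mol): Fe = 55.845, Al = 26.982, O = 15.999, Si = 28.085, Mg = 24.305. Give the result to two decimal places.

-4.16 percentage points

First mineral: 84.255 g Si in 403.122 g formula = 20.90 wt% Si.
Second mineral: 56.170 g Si in 224.114 g formula = 25.06 wt% Si.
20.90% − 25.06% gives a difference of -4.16 percentage points.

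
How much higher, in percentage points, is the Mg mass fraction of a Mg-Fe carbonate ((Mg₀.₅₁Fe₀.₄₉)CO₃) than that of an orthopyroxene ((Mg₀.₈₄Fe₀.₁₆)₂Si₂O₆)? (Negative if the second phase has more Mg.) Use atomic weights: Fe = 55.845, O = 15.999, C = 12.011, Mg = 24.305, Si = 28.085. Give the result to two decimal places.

-6.94 percentage points

Mg in (Mg₀.₅₁Fe₀.₄₉)CO₃: molar mass 99.768 g/mol; 0.51×24.305 = 12.396 g → 12.42 wt%.
Mg in (Mg₀.₈₄Fe₀.₁₆)₂Si₂O₆: molar mass 210.867 g/mol; 1.68×24.305 = 40.832 g → 19.36 wt%.
Difference = 12.42 − 19.36 = -6.94 percentage points.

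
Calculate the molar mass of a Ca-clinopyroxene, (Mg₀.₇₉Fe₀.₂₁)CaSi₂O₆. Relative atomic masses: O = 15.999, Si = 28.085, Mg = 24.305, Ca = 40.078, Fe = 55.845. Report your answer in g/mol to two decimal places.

The formula mass is the sum 0.79·24.305 + 0.21·55.845 + 1·40.078 + 2·28.085 + 6·15.999.

223.17 g/mol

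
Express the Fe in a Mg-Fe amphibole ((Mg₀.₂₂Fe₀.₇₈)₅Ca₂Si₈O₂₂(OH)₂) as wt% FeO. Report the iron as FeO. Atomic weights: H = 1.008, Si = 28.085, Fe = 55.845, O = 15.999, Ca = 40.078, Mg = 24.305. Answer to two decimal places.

M((Mg₀.₂₂Fe₀.₇₈)₅Ca₂Si₈O₂₂(OH)₂) = 935.359 g/mol; M(FeO) = 71.844 g/mol.
Moles FeO per formula unit = 3.90 Fe ÷ 1 = 3.9000.
FeO fraction = (3.9000 × 71.844) / 935.359 = 280.192/935.359 = 0.2996.

29.96 wt%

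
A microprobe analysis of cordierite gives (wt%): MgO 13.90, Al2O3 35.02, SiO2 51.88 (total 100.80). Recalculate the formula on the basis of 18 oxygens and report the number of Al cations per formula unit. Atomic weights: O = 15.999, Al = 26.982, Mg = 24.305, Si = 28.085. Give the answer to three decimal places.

3.986 Al apfu

MgO: 13.90/40.304 = 0.34488 mol → 0.34488 mol Mg, 0.34488 mol O.
Al2O3: 35.02/101.961 = 0.34346 mol → 0.68692 mol Al, 1.03038 mol O.
SiO2: 51.88/60.083 = 0.86347 mol → 0.86347 mol Si, 1.72694 mol O.
Total oxygen = 3.10220 mol. Normalization factor = 18/3.10220 = 5.80233.
Al per 18 O = 0.68692 × 5.80233 = 3.986.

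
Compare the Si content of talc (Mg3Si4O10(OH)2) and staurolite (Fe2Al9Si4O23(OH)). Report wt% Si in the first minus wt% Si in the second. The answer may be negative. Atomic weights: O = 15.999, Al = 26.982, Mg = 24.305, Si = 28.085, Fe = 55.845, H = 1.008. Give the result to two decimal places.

16.43 percentage points

M(Mg3Si4O10(OH)2) = 379.259 g/mol, so wt% Si = 112.340/379.259 × 100 = 29.62%.
M(Fe2Al9Si4O23(OH)) = 851.852 g/mol, so wt% Si = 112.340/851.852 × 100 = 13.19%.
29.62 − 13.19 = 16.43 pp.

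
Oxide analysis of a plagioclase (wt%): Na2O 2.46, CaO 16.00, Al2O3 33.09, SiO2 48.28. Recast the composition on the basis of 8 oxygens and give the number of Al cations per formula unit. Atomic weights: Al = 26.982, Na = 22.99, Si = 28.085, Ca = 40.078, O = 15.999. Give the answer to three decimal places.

1.787 Al apfu

Na2O: 2.46/61.979 = 0.03969 mol → 0.07938 mol Na, 0.03969 mol O.
CaO: 16.00/56.077 = 0.28532 mol → 0.28532 mol Ca, 0.28532 mol O.
Al2O3: 33.09/101.961 = 0.32454 mol → 0.64908 mol Al, 0.97362 mol O.
SiO2: 48.28/60.083 = 0.80356 mol → 0.80356 mol Si, 1.60712 mol O.
Total oxygen = 2.90575 mol. Normalization factor = 8/2.90575 = 2.75316.
Al per 8 O = 0.64908 × 2.75316 = 1.787.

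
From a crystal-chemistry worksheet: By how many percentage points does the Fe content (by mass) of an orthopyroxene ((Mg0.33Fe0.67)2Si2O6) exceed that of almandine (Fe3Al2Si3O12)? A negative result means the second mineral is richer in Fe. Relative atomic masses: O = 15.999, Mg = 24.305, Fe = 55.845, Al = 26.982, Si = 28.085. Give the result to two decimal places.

Fe in (Mg0.33Fe0.67)2Si2O6: molar mass 243.038 g/mol; 1.34×55.845 = 74.832 g → 30.79 wt%.
Fe in Fe3Al2Si3O12: molar mass 497.742 g/mol; 3×55.845 = 167.535 g → 33.66 wt%.
Difference = 30.79 − 33.66 = -2.87 percentage points.

-2.87 percentage points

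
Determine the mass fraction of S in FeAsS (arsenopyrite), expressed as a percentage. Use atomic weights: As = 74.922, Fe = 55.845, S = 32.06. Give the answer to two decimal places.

Molar mass of FeAsS: 1·55.845 + 1·74.922 + 1·32.06 = 162.827 g/mol.
Mass of S per formula unit: 1 × 32.06 = 32.060 g.
Weight fraction S = 32.060 / 162.827 = 0.1969.

19.69 weight percent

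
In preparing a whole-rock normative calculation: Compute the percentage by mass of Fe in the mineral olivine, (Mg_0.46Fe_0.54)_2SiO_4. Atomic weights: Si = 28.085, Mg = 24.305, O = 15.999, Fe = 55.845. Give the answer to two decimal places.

Molar mass of (Mg_0.46Fe_0.54)_2SiO_4: 0.92×24.305 + 1.08×55.845 + 1×28.085 + 4×15.999 = 174.754 g/mol.
Mass of Fe per formula unit: 1.08 × 55.845 = 60.313 g.
Weight fraction Fe = 60.313 / 174.754 = 0.3451.

34.51 weight percent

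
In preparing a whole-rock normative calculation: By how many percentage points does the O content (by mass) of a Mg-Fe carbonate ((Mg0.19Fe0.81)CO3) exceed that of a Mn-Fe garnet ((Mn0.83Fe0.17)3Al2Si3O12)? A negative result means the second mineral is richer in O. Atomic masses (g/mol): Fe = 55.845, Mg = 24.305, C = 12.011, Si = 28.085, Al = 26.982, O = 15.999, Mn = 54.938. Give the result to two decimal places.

4.94 percentage points

O in (Mg0.19Fe0.81)CO3: molar mass 109.860 g/mol; 3×15.999 = 47.997 g → 43.69 wt%.
O in (Mn0.83Fe0.17)3Al2Si3O12: molar mass 495.484 g/mol; 12×15.999 = 191.988 g → 38.75 wt%.
Difference = 43.69 − 38.75 = 4.94 percentage points.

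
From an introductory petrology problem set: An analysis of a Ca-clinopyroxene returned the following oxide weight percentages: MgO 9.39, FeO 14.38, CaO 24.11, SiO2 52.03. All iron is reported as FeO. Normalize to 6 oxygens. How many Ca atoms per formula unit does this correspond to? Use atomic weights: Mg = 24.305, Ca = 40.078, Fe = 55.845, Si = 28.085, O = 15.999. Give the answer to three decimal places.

9.39 wt% MgO ÷ 40.304 g/mol = 0.23298 mol, giving 0.23298 Mg and 0.23298 O.
14.38 wt% FeO ÷ 71.844 g/mol = 0.20016 mol, giving 0.20016 Fe and 0.20016 O.
24.11 wt% CaO ÷ 56.077 g/mol = 0.42994 mol, giving 0.42994 Ca and 0.42994 O.
52.03 wt% SiO2 ÷ 60.083 g/mol = 0.86597 mol, giving 0.86597 Si and 1.73194 O.
Oxygen sums to 2.59502; scaling by 6/2.59502 = 2.31212 puts the formula on 6 O.
Ca: 0.42994 × 2.31212 = 0.994 atoms per formula unit.

0.994 Ca apfu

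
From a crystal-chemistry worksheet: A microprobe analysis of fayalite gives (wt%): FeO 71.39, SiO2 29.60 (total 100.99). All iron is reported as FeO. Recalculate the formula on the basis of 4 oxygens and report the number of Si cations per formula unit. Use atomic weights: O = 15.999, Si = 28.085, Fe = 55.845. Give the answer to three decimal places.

71.39 wt% FeO ÷ 71.844 g/mol = 0.99368 mol, giving 0.99368 Fe and 0.99368 O.
29.60 wt% SiO2 ÷ 60.083 g/mol = 0.49265 mol, giving 0.49265 Si and 0.98530 O.
Oxygen sums to 1.97898; scaling by 4/1.97898 = 2.02124 puts the formula on 4 O.
Si: 0.49265 × 2.02124 = 0.996 atoms per formula unit.

0.996 Si apfu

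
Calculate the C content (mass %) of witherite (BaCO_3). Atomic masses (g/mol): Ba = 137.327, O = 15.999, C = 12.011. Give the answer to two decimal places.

6.09 mass %

Molar mass of BaCO_3: 1·137.327 + 1·12.011 + 3·15.999 = 197.335 g/mol.
Mass of C per formula unit: 1 × 12.011 = 12.011 g.
Weight fraction C = 12.011 / 197.335 = 0.0609.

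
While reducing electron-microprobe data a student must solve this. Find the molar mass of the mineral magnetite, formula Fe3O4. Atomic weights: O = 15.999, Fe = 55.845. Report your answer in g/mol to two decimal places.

231.53 g/mol

M = 3(55.845) + 4(15.999)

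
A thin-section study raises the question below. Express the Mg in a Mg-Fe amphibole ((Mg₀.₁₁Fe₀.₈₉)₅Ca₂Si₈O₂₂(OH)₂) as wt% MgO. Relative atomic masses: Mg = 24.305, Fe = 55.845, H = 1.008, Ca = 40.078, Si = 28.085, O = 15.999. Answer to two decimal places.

Formula mass = 952.706 g/mol.
0.55 Mg → 0.5500 mol MgO per formula unit; M(MgO) = 40.304, so MgO mass = 22.167 g.
22.167/952.706 × 100 = 2.33 wt%.

2.33 wt%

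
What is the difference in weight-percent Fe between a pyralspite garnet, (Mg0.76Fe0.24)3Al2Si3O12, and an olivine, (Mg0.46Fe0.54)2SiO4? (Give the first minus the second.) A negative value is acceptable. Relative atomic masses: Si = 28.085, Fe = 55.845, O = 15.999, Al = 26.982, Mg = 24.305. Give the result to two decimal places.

Fe in (Mg0.76Fe0.24)3Al2Si3O12: molar mass 425.831 g/mol; 0.72×55.845 = 40.208 g → 9.44 wt%.
Fe in (Mg0.46Fe0.54)2SiO4: molar mass 174.754 g/mol; 1.08×55.845 = 60.313 g → 34.51 wt%.
Difference = 9.44 − 34.51 = -25.07 percentage points.

-25.07 percentage points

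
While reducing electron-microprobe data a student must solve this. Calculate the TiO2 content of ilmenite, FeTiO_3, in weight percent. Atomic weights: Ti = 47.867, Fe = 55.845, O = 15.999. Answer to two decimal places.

Formula mass = 151.709 g/mol.
1 Ti → 1.0000 mol TiO2 per formula unit; M(TiO2) = 79.865, so TiO2 mass = 79.865 g.
79.865/151.709 × 100 = 52.64 wt%.

52.64 wt%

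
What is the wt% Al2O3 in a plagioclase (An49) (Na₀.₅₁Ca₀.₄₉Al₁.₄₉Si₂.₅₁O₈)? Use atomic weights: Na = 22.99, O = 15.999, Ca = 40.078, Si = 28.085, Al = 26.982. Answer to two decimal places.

28.13 wt%

Molar mass of Na₀.₅₁Ca₀.₄₉Al₁.₄₉Si₂.₅₁O₈ = 0.51·22.99 + 0.49·40.078 + 1.49·26.982 + 2.51·28.085 + 8·15.999 = 270.052 g/mol.
Each formula unit contains 1.49 Al, equivalent to 1.49/2 = 0.7450 mol Al2O3.
M(Al2O3) = 2×26.982 + 3×15.999 = 101.961 g/mol.
Mass of Al2O3 per formula unit = 0.7450 × 101.961 = 75.961 g.
Al2O3 wt% = 75.961 / 270.052 × 100 = 28.13%.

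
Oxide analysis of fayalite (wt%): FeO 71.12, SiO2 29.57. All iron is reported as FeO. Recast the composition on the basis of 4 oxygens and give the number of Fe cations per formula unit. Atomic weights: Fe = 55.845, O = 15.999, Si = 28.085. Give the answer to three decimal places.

FeO (M=71.844): mol = 0.98992; Fe = 0.98992, O = 0.98992.
SiO2 (M=60.083): mol = 0.49215; Si = 0.49215, O = 0.98430.
ΣO = 1.97422; factor = 4/ΣO = 2.02612.
Fe apfu = 0.98992 × 2.02612 = 2.006.

2.006 Fe apfu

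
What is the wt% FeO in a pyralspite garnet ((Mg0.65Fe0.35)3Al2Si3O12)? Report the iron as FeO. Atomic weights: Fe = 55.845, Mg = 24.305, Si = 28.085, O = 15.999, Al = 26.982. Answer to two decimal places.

17.29 wt%

Molar mass of (Mg0.65Fe0.35)3Al2Si3O12 = 1.95·24.305 + 1.05·55.845 + 2·26.982 + 3·28.085 + 12·15.999 = 436.239 g/mol.
Each formula unit contains 1.05 Fe, equivalent to 1.05/1 = 1.0500 mol FeO.
M(FeO) = 1×55.845 + 1×15.999 = 71.844 g/mol.
Mass of FeO per formula unit = 1.0500 × 71.844 = 75.436 g.
FeO wt% = 75.436 / 436.239 × 100 = 17.29%.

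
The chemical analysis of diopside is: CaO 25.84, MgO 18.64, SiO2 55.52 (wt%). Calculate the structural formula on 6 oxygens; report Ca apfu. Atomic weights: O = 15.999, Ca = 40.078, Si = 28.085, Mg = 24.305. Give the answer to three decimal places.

0.998 Ca apfu

CaO: 25.84/56.077 = 0.46079 mol → 0.46079 mol Ca, 0.46079 mol O.
MgO: 18.64/40.304 = 0.46249 mol → 0.46249 mol Mg, 0.46249 mol O.
SiO2: 55.52/60.083 = 0.92406 mol → 0.92406 mol Si, 1.84812 mol O.
Total oxygen = 2.77140 mol. Normalization factor = 6/2.77140 = 2.16497.
Ca per 6 O = 0.46079 × 2.16497 = 0.998.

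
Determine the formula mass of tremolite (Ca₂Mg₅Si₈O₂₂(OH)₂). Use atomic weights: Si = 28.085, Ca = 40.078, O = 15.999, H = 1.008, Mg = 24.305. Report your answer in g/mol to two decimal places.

812.35 g/mol

The formula mass is the sum 2*40.078 + 5*24.305 + 8*28.085 + 24*15.999 + 2*1.008.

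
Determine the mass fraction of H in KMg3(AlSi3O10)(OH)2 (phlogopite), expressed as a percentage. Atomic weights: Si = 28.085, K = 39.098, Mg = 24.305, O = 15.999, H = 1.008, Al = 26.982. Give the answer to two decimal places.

Molar mass of KMg3(AlSi3O10)(OH)2: 1×39.098 + 3×24.305 + 1×26.982 + 3×28.085 + 12×15.999 + 2×1.008 = 417.254 g/mol.
Mass of H per formula unit: 2 × 1.008 = 2.016 g.
Weight fraction H = 2.016 / 417.254 = 0.0048.

0.48 wt%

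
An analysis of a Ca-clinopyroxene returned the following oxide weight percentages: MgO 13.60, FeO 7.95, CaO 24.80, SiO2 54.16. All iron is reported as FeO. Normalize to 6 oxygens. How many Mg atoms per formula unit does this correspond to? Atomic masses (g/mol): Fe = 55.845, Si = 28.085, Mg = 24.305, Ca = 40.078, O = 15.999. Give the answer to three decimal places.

MgO (M=40.304): mol = 0.33744; Mg = 0.33744, O = 0.33744.
FeO (M=71.844): mol = 0.11066; Fe = 0.11066, O = 0.11066.
CaO (M=56.077): mol = 0.44225; Ca = 0.44225, O = 0.44225.
SiO2 (M=60.083): mol = 0.90142; Si = 0.90142, O = 1.80284.
ΣO = 2.69319; factor = 6/ΣO = 2.22784.
Mg apfu = 0.33744 × 2.22784 = 0.752.

0.752 Mg apfu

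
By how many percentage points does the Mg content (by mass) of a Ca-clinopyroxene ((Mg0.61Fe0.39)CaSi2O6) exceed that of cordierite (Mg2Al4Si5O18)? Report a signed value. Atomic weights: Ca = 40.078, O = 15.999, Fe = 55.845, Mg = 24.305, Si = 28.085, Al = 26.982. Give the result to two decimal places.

First mineral: 14.826 g Mg in 228.848 g formula = 6.48 wt% Mg.
Second mineral: 48.610 g Mg in 584.945 g formula = 8.31 wt% Mg.
6.48% − 8.31% gives a difference of -1.83 percentage points.

-1.83 percentage points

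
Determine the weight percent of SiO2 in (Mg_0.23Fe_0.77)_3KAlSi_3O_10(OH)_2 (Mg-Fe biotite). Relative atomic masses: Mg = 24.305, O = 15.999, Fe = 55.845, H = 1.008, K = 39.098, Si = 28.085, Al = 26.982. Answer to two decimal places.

Formula mass = 490.111 g/mol.
3 Si → 3.0000 mol SiO2 per formula unit; M(SiO2) = 60.083, so SiO2 mass = 180.249 g.
180.249/490.111 × 100 = 36.78 wt%.

36.78 wt%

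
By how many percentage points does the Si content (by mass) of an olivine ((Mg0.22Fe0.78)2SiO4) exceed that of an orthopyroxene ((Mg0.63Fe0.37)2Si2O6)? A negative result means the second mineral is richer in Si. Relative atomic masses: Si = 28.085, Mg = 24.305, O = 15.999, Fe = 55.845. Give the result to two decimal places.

Si in (Mg0.22Fe0.78)2SiO4: molar mass 189.893 g/mol; 1×28.085 = 28.085 g → 14.79 wt%.
Si in (Mg0.63Fe0.37)2Si2O6: molar mass 224.114 g/mol; 2×28.085 = 56.170 g → 25.06 wt%.
Difference = 14.79 − 25.06 = -10.27 percentage points.

-10.27 percentage points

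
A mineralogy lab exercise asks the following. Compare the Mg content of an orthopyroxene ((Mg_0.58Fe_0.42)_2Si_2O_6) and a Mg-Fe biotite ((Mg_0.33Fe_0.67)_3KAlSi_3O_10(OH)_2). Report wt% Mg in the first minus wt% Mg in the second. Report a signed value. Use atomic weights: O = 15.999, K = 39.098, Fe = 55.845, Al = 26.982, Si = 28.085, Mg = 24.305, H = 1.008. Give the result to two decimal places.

7.40 percentage points

M((Mg_0.58Fe_0.42)_2Si_2O_6) = 227.268 g/mol, so wt% Mg = 28.194/227.268 × 100 = 12.41%.
M((Mg_0.33Fe_0.67)_3KAlSi_3O_10(OH)_2) = 480.649 g/mol, so wt% Mg = 24.062/480.649 × 100 = 5.01%.
12.41 − 5.01 = 7.40 pp.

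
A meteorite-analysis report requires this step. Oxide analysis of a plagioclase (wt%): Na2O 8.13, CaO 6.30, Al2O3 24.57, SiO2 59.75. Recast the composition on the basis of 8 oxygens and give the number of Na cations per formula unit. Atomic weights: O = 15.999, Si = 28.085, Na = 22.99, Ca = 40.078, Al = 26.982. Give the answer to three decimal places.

Na2O: 8.13/61.979 = 0.13117 mol → 0.26234 mol Na, 0.13117 mol O.
CaO: 6.30/56.077 = 0.11235 mol → 0.11235 mol Ca, 0.11235 mol O.
Al2O3: 24.57/101.961 = 0.24097 mol → 0.48194 mol Al, 0.72291 mol O.
SiO2: 59.75/60.083 = 0.99446 mol → 0.99446 mol Si, 1.98892 mol O.
Total oxygen = 2.95535 mol. Normalization factor = 8/2.95535 = 2.70696.
Na per 8 O = 0.26234 × 2.70696 = 0.710.

0.710 Na apfu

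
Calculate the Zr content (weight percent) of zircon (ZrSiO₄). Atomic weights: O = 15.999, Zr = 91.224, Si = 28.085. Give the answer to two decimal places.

Molar mass of ZrSiO₄: 1×91.224 + 1×28.085 + 4×15.999 = 183.305 g/mol.
Mass of Zr per formula unit: 1 × 91.224 = 91.224 g.
Weight fraction Zr = 91.224 / 183.305 = 0.4977.

49.77 weight percent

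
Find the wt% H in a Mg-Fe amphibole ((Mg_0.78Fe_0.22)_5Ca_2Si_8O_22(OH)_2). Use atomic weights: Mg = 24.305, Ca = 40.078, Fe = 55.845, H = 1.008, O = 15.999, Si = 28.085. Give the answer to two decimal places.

Formula mass = 3.90·24.305 + 1.10·55.845 + 2·40.078 + 8·28.085 + 24·15.999 + 2·1.008 = 847.047 g/mol, of which 2.016 g is H.
So H makes up 2.016/847.047 = 0.0024 of the mass, i.e. 0.24%.

0.24 mass %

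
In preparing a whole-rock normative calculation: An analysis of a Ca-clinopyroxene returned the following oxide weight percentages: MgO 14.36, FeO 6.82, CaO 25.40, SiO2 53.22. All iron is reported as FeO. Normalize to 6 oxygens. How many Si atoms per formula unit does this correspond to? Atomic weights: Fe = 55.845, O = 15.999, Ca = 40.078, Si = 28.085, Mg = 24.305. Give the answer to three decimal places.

1.986 Si apfu

14.36 wt% MgO ÷ 40.304 g/mol = 0.35629 mol, giving 0.35629 Mg and 0.35629 O.
6.82 wt% FeO ÷ 71.844 g/mol = 0.09493 mol, giving 0.09493 Fe and 0.09493 O.
25.40 wt% CaO ÷ 56.077 g/mol = 0.45295 mol, giving 0.45295 Ca and 0.45295 O.
53.22 wt% SiO2 ÷ 60.083 g/mol = 0.88577 mol, giving 0.88577 Si and 1.77154 O.
Oxygen sums to 2.67571; scaling by 6/2.67571 = 2.24240 puts the formula on 6 O.
Si: 0.88577 × 2.24240 = 1.986 atoms per formula unit.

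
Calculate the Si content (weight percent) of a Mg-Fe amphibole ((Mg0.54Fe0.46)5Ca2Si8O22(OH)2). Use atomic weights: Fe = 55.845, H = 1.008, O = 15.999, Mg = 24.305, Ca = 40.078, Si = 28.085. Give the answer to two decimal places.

Formula mass = 2.70·24.305 + 2.30·55.845 + 2·40.078 + 8·28.085 + 24·15.999 + 2·1.008 = 884.895 g/mol, of which 224.680 g is Si.
So Si makes up 224.680/884.895 = 0.2539 of the mass, i.e. 25.39%.

25.39 weight percent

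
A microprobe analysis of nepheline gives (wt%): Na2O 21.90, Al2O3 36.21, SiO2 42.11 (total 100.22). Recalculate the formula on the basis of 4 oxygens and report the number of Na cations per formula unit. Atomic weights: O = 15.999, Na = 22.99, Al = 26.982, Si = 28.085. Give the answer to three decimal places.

Na2O (M=61.979): mol = 0.35335; Na = 0.70670, O = 0.35335.
Al2O3 (M=101.961): mol = 0.35514; Al = 0.71028, O = 1.06542.
SiO2 (M=60.083): mol = 0.70086; Si = 0.70086, O = 1.40172.
ΣO = 2.82049; factor = 4/ΣO = 1.41819.
Na apfu = 0.70670 × 1.41819 = 1.002.

1.002 Na apfu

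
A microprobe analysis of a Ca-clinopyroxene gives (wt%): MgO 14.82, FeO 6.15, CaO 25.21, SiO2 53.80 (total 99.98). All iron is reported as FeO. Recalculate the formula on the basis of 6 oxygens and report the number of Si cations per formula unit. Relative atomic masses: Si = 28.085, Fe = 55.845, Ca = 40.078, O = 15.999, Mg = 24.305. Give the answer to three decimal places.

MgO: 14.82/40.304 = 0.36771 mol → 0.36771 mol Mg, 0.36771 mol O.
FeO: 6.15/71.844 = 0.08560 mol → 0.08560 mol Fe, 0.08560 mol O.
CaO: 25.21/56.077 = 0.44956 mol → 0.44956 mol Ca, 0.44956 mol O.
SiO2: 53.80/60.083 = 0.89543 mol → 0.89543 mol Si, 1.79086 mol O.
Total oxygen = 2.69373 mol. Normalization factor = 6/2.69373 = 2.22739.
Si per 6 O = 0.89543 × 2.22739 = 1.994.

1.994 Si apfu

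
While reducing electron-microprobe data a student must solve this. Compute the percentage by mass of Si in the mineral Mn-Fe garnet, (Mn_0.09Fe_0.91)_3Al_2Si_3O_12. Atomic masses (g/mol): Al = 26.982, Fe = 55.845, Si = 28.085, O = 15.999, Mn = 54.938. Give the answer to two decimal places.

16.94 mass %

Formula mass = 0.27·54.938 + 2.73·55.845 + 2·26.982 + 3·28.085 + 12·15.999 = 497.497 g/mol, of which 84.255 g is Si.
So Si makes up 84.255/497.497 = 0.1694 of the mass, i.e. 16.94%.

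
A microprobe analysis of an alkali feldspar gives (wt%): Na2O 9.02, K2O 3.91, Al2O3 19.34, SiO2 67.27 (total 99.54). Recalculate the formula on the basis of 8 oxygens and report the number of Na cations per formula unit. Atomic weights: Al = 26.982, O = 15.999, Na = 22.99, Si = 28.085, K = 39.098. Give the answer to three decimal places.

Na2O (M=61.979): mol = 0.14553; Na = 0.29106, O = 0.14553.
K2O (M=94.195): mol = 0.04151; K = 0.08302, O = 0.04151.
Al2O3 (M=101.961): mol = 0.18968; Al = 0.37936, O = 0.56904.
SiO2 (M=60.083): mol = 1.11962; Si = 1.11962, O = 2.23924.
ΣO = 2.99532; factor = 8/ΣO = 2.67083.
Na apfu = 0.29106 × 2.67083 = 0.777.

0.777 Na apfu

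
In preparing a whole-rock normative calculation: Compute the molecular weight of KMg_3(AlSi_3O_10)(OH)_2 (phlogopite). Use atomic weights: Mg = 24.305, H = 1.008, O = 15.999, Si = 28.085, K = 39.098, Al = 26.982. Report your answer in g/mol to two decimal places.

417.25 g/mol

K: 1 × 39.098 = 39.0980
Mg: 3 × 24.305 = 72.9150
Al: 1 × 26.982 = 26.9820
Si: 3 × 28.085 = 84.2550
O: 12 × 15.999 = 191.9880
H: 2 × 1.008 = 2.0160
Summing the contributions gives the formula mass.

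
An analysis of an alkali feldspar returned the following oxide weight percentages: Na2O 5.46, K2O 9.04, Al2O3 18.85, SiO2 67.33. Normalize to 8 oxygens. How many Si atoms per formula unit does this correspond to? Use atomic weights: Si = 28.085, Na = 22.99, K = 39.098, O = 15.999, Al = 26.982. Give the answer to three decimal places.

5.46 wt% Na2O ÷ 61.979 g/mol = 0.08809 mol, giving 0.17618 Na and 0.08809 O.
9.04 wt% K2O ÷ 94.195 g/mol = 0.09597 mol, giving 0.19194 K and 0.09597 O.
18.85 wt% Al2O3 ÷ 101.961 g/mol = 0.18487 mol, giving 0.36974 Al and 0.55461 O.
67.33 wt% SiO2 ÷ 60.083 g/mol = 1.12062 mol, giving 1.12062 Si and 2.24124 O.
Oxygen sums to 2.97991; scaling by 8/2.97991 = 2.68464 puts the formula on 8 O.
Si: 1.12062 × 2.68464 = 3.008 atoms per formula unit.

3.008 Si apfu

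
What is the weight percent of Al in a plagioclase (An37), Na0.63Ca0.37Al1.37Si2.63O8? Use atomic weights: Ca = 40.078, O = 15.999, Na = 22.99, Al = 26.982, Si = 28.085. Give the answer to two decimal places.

13.79 weight percent

Formula mass = 0.63*22.99 + 0.37*40.078 + 1.37*26.982 + 2.63*28.085 + 8*15.999 = 268.133 g/mol, of which 36.965 g is Al.
So Al makes up 36.965/268.133 = 0.1379 of the mass, i.e. 13.79%.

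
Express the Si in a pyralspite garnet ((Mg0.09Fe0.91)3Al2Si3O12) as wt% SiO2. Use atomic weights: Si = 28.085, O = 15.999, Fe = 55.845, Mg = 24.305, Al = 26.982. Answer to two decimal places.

36.84 wt%

Formula mass = 489.226 g/mol.
3 Si → 3.0000 mol SiO2 per formula unit; M(SiO2) = 60.083, so SiO2 mass = 180.249 g.
180.249/489.226 × 100 = 36.84 wt%.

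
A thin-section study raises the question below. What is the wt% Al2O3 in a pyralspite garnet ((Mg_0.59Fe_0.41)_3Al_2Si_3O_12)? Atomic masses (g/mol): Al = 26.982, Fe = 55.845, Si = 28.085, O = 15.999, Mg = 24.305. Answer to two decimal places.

23.07 wt%

Molar mass of (Mg_0.59Fe_0.41)_3Al_2Si_3O_12 = 1.77*24.305 + 1.23*55.845 + 2*26.982 + 3*28.085 + 12*15.999 = 441.916 g/mol.
Each formula unit contains 2 Al, equivalent to 2/2 = 1.0000 mol Al2O3.
M(Al2O3) = 2×26.982 + 3×15.999 = 101.961 g/mol.
Mass of Al2O3 per formula unit = 1.0000 × 101.961 = 101.961 g.
Al2O3 wt% = 101.961 / 441.916 × 100 = 23.07%.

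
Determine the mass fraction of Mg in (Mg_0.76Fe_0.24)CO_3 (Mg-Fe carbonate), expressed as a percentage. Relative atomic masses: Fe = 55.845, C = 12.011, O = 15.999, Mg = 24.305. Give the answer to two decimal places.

Molar mass of (Mg_0.76Fe_0.24)CO_3: 0.76×24.305 + 0.24×55.845 + 1×12.011 + 3×15.999 = 91.883 g/mol.
Mass of Mg per formula unit: 0.76 × 24.305 = 18.472 g.
Weight fraction Mg = 18.472 / 91.883 = 0.2010.

20.10 wt%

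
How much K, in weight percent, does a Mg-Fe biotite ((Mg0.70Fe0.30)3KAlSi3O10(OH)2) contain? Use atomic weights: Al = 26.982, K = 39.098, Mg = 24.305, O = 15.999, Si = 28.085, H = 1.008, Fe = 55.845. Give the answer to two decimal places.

Molar mass of (Mg0.70Fe0.30)3KAlSi3O10(OH)2: 2.10·24.305 + 0.90·55.845 + 1·39.098 + 1·26.982 + 3·28.085 + 12·15.999 + 2·1.008 = 445.640 g/mol.
Mass of K per formula unit: 1 × 39.098 = 39.098 g.
Weight fraction K = 39.098 / 445.640 = 0.0877.

8.77 weight percent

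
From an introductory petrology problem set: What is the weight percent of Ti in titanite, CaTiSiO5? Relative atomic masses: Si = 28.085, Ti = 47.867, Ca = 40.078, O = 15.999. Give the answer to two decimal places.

M(CaTiSiO5) = 196.025 g/mol.
Ti contributes 1 × 47.867 = 47.867 g per mole.
47.867/196.025 = 0.2442 → 24.42%.

24.42 weight percent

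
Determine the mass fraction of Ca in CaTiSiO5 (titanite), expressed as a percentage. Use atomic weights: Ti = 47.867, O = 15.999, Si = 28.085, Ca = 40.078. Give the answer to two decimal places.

20.45 wt%

Formula mass = 1·40.078 + 1·47.867 + 1·28.085 + 5·15.999 = 196.025 g/mol, of which 40.078 g is Ca.
So Ca makes up 40.078/196.025 = 0.2045 of the mass, i.e. 20.45%.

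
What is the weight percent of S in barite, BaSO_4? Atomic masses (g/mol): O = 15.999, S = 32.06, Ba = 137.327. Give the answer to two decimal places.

13.74 weight percent

M(BaSO_4) = 233.383 g/mol.
S contributes 1 × 32.06 = 32.060 g per mole.
32.060/233.383 = 0.1374 → 13.74%.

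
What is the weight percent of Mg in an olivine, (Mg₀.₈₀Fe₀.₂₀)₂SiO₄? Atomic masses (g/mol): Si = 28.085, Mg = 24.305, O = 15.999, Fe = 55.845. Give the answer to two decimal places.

Molar mass of (Mg₀.₈₀Fe₀.₂₀)₂SiO₄: 1.60·24.305 + 0.40·55.845 + 1·28.085 + 4·15.999 = 153.307 g/mol.
Mass of Mg per formula unit: 1.60 × 24.305 = 38.888 g.
Weight fraction Mg = 38.888 / 153.307 = 0.2537.

25.37 mass %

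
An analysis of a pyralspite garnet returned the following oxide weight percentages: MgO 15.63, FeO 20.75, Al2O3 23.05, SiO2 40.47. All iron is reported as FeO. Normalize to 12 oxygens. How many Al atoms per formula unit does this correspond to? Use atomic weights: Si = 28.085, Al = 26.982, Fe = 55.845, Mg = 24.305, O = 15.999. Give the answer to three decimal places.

2.008 Al apfu

MgO (M=40.304): mol = 0.38780; Mg = 0.38780, O = 0.38780.
FeO (M=71.844): mol = 0.28882; Fe = 0.28882, O = 0.28882.
Al2O3 (M=101.961): mol = 0.22607; Al = 0.45214, O = 0.67821.
SiO2 (M=60.083): mol = 0.67357; Si = 0.67357, O = 1.34714.
ΣO = 2.70197; factor = 12/ΣO = 4.44120.
Al apfu = 0.45214 × 4.44120 = 2.008.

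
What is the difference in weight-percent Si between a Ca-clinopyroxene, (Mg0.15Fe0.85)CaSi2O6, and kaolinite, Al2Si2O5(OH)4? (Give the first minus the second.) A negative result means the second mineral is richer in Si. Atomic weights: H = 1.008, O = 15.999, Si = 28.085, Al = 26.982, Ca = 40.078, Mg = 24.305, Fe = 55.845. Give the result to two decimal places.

Si in (Mg0.15Fe0.85)CaSi2O6: molar mass 243.356 g/mol; 2×28.085 = 56.170 g → 23.08 wt%.
Si in Al2Si2O5(OH)4: molar mass 258.157 g/mol; 2×28.085 = 56.170 g → 21.76 wt%.
Difference = 23.08 − 21.76 = 1.32 percentage points.

1.32 percentage points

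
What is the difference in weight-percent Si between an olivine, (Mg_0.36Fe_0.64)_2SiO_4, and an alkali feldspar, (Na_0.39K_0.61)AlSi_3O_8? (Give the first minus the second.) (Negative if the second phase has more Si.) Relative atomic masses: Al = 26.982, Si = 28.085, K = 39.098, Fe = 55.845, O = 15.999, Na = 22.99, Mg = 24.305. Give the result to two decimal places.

-15.46 percentage points

M((Mg_0.36Fe_0.64)_2SiO_4) = 181.062 g/mol, so wt% Si = 28.085/181.062 × 100 = 15.51%.
M((Na_0.39K_0.61)AlSi_3O_8) = 272.045 g/mol, so wt% Si = 84.255/272.045 × 100 = 30.97%.
15.51 − 30.97 = -15.46 pp.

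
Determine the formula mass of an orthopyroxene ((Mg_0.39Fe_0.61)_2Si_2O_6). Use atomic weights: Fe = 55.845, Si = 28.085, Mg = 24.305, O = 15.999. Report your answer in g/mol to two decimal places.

Mg: 0.78 × 24.305 = 18.9579
Fe: 1.22 × 55.845 = 68.1309
Si: 2 × 28.085 = 56.1700
O: 6 × 15.999 = 95.9940
Summing the contributions gives the formula mass.

239.25 g/mol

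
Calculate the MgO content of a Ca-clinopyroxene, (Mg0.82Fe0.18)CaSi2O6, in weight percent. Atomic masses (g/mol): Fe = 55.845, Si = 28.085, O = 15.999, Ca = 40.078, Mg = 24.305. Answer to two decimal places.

M((Mg0.82Fe0.18)CaSi2O6) = 222.224 g/mol; M(MgO) = 40.304 g/mol.
Moles MgO per formula unit = 0.82 Mg ÷ 1 = 0.8200.
MgO fraction = (0.8200 × 40.304) / 222.224 = 33.049/222.224 = 0.1487.

14.87 wt%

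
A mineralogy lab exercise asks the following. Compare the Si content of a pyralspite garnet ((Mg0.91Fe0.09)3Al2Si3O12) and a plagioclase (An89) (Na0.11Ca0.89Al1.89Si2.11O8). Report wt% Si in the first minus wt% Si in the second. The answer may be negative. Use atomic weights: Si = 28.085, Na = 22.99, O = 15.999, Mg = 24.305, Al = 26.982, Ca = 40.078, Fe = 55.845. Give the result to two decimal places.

-0.97 percentage points

First mineral: 84.255 g Si in 411.638 g formula = 20.47 wt% Si.
Second mineral: 59.259 g Si in 276.446 g formula = 21.44 wt% Si.
20.47% − 21.44% gives a difference of -0.97 percentage points.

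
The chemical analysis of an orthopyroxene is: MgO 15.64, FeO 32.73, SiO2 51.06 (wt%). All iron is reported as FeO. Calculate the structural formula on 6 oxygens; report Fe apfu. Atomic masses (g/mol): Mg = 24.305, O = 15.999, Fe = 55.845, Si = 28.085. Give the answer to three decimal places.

MgO (M=40.304): mol = 0.38805; Mg = 0.38805, O = 0.38805.
FeO (M=71.844): mol = 0.45557; Fe = 0.45557, O = 0.45557.
SiO2 (M=60.083): mol = 0.84982; Si = 0.84982, O = 1.69964.
ΣO = 2.54326; factor = 6/ΣO = 2.35918.
Fe apfu = 0.45557 × 2.35918 = 1.075.

1.075 Fe apfu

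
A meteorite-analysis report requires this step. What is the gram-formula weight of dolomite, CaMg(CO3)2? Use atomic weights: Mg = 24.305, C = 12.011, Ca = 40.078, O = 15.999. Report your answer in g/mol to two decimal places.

M = 1*40.078 + 1*24.305 + 2*12.011 + 6*15.999

184.40 g/mol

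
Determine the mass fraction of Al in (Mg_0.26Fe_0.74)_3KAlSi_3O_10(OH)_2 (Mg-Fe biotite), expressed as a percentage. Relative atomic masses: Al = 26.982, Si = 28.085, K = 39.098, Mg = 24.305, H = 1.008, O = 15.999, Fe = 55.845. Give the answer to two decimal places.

M((Mg_0.26Fe_0.74)_3KAlSi_3O_10(OH)_2) = 487.273 g/mol.
Al contributes 1 × 26.982 = 26.982 g per mole.
26.982/487.273 = 0.0554 → 5.54%.

5.54 mass %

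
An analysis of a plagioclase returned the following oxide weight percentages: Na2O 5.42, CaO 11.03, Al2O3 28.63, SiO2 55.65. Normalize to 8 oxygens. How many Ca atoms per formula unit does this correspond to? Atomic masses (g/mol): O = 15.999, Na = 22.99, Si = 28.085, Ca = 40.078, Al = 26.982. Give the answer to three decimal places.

5.42 wt% Na2O ÷ 61.979 g/mol = 0.08745 mol, giving 0.17490 Na and 0.08745 O.
11.03 wt% CaO ÷ 56.077 g/mol = 0.19669 mol, giving 0.19669 Ca and 0.19669 O.
28.63 wt% Al2O3 ÷ 101.961 g/mol = 0.28079 mol, giving 0.56158 Al and 0.84237 O.
55.65 wt% SiO2 ÷ 60.083 g/mol = 0.92622 mol, giving 0.92622 Si and 1.85244 O.
Oxygen sums to 2.97895; scaling by 8/2.97895 = 2.68551 puts the formula on 8 O.
Ca: 0.19669 × 2.68551 = 0.528 atoms per formula unit.

0.528 Ca apfu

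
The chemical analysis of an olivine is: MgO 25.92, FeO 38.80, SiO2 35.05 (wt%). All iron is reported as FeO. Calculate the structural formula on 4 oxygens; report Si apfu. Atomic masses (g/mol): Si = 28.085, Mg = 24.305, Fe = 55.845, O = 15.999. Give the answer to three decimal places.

25.92 wt% MgO ÷ 40.304 g/mol = 0.64311 mol, giving 0.64311 Mg and 0.64311 O.
38.80 wt% FeO ÷ 71.844 g/mol = 0.54006 mol, giving 0.54006 Fe and 0.54006 O.
35.05 wt% SiO2 ÷ 60.083 g/mol = 0.58336 mol, giving 0.58336 Si and 1.16672 O.
Oxygen sums to 2.34989; scaling by 4/2.34989 = 1.70221 puts the formula on 4 O.
Si: 0.58336 × 1.70221 = 0.993 atoms per formula unit.

0.993 Si apfu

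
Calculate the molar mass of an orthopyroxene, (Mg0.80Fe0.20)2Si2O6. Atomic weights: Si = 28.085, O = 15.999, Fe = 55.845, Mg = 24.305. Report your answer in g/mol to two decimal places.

Mg: 1.60 × 24.305 = 38.8880
Fe: 0.40 × 55.845 = 22.3380
Si: 2 × 28.085 = 56.1700
O: 6 × 15.999 = 95.9940
Summing the contributions gives the formula mass.

213.39 g/mol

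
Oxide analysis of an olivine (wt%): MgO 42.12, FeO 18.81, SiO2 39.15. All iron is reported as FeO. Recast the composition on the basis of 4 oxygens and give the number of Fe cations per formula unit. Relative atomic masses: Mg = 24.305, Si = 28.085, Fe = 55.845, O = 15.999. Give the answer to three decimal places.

MgO: 42.12/40.304 = 1.04506 mol → 1.04506 mol Mg, 1.04506 mol O.
FeO: 18.81/71.844 = 0.26182 mol → 0.26182 mol Fe, 0.26182 mol O.
SiO2: 39.15/60.083 = 0.65160 mol → 0.65160 mol Si, 1.30320 mol O.
Total oxygen = 2.61008 mol. Normalization factor = 4/2.61008 = 1.53252.
Fe per 4 O = 0.26182 × 1.53252 = 0.401.

0.401 Fe apfu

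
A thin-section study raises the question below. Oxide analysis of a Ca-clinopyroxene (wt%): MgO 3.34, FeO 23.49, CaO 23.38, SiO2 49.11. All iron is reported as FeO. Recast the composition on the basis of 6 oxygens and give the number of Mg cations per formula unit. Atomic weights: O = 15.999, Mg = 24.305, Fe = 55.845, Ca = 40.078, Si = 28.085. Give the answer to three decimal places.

0.202 Mg apfu

MgO: 3.34/40.304 = 0.08287 mol → 0.08287 mol Mg, 0.08287 mol O.
FeO: 23.49/71.844 = 0.32696 mol → 0.32696 mol Fe, 0.32696 mol O.
CaO: 23.38/56.077 = 0.41693 mol → 0.41693 mol Ca, 0.41693 mol O.
SiO2: 49.11/60.083 = 0.81737 mol → 0.81737 mol Si, 1.63474 mol O.
Total oxygen = 2.46150 mol. Normalization factor = 6/2.46150 = 2.43754.
Mg per 6 O = 0.08287 × 2.43754 = 0.202.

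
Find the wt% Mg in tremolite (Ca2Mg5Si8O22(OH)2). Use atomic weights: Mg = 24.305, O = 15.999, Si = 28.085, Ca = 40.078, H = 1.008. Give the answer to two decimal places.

Molar mass of Ca2Mg5Si8O22(OH)2: 2×40.078 + 5×24.305 + 8×28.085 + 24×15.999 + 2×1.008 = 812.353 g/mol.
Mass of Mg per formula unit: 5 × 24.305 = 121.525 g.
Weight fraction Mg = 121.525 / 812.353 = 0.1496.

14.96 wt%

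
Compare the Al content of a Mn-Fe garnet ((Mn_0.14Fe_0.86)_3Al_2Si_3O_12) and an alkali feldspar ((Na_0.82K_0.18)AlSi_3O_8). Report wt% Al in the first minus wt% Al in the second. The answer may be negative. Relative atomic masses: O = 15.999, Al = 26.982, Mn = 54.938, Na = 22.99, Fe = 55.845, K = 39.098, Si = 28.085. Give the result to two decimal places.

0.67 percentage points

First mineral: 53.964 g Al in 497.361 g formula = 10.85 wt% Al.
Second mineral: 26.982 g Al in 265.118 g formula = 10.18 wt% Al.
10.85% − 10.18% gives a difference of 0.67 percentage points.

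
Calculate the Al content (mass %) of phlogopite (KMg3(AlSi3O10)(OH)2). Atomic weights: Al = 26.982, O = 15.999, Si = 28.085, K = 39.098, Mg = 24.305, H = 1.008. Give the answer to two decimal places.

Molar mass of KMg3(AlSi3O10)(OH)2: 1·39.098 + 3·24.305 + 1·26.982 + 3·28.085 + 12·15.999 + 2·1.008 = 417.254 g/mol.
Mass of Al per formula unit: 1 × 26.982 = 26.982 g.
Weight fraction Al = 26.982 / 417.254 = 0.0647.

6.47 mass %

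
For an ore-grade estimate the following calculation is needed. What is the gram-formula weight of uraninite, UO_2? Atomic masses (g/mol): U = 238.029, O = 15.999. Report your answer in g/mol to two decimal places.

The formula mass is the sum 1·238.029 + 2·15.999.

270.03 g/mol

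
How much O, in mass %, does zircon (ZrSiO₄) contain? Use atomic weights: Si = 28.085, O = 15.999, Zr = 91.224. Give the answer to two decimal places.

34.91 mass %

Molar mass of ZrSiO₄: 1×91.224 + 1×28.085 + 4×15.999 = 183.305 g/mol.
Mass of O per formula unit: 4 × 15.999 = 63.996 g.
Weight fraction O = 63.996 / 183.305 = 0.3491.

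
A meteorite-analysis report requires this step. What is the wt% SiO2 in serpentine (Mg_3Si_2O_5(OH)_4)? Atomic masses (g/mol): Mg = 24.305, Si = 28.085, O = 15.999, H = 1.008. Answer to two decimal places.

43.36 wt%

Molar mass of Mg_3Si_2O_5(OH)_4 = 3×24.305 + 2×28.085 + 9×15.999 + 4×1.008 = 277.108 g/mol.
Each formula unit contains 2 Si, equivalent to 2/1 = 2.0000 mol SiO2.
M(SiO2) = 1×28.085 + 2×15.999 = 60.083 g/mol.
Mass of SiO2 per formula unit = 2.0000 × 60.083 = 120.166 g.
SiO2 wt% = 120.166 / 277.108 × 100 = 43.36%.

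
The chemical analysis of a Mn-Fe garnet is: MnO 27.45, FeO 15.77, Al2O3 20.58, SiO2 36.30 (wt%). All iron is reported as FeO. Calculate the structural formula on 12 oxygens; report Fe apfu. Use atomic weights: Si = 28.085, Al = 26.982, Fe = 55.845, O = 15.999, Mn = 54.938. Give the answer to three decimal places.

MnO (M=70.937): mol = 0.38696; Mn = 0.38696, O = 0.38696.
FeO (M=71.844): mol = 0.21950; Fe = 0.21950, O = 0.21950.
Al2O3 (M=101.961): mol = 0.20184; Al = 0.40368, O = 0.60552.
SiO2 (M=60.083): mol = 0.60416; Si = 0.60416, O = 1.20832.
ΣO = 2.42030; factor = 12/ΣO = 4.95806.
Fe apfu = 0.21950 × 4.95806 = 1.088.

1.088 Fe apfu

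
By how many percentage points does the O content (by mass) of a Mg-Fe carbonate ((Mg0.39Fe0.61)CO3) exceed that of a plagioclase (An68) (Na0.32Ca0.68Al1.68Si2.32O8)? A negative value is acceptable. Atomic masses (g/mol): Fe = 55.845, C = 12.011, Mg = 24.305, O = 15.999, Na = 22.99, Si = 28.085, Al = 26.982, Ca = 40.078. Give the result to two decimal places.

M((Mg0.39Fe0.61)CO3) = 103.552 g/mol, so wt% O = 47.997/103.552 × 100 = 46.35%.
M(Na0.32Ca0.68Al1.68Si2.32O8) = 273.089 g/mol, so wt% O = 127.992/273.089 × 100 = 46.87%.
46.35 − 46.87 = -0.52 pp.

-0.52 percentage points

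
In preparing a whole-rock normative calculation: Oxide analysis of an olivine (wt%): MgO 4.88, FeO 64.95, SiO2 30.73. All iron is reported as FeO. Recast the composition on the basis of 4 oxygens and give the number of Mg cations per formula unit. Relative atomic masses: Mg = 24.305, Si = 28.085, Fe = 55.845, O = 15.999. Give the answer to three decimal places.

4.88 wt% MgO ÷ 40.304 g/mol = 0.12108 mol, giving 0.12108 Mg and 0.12108 O.
64.95 wt% FeO ÷ 71.844 g/mol = 0.90404 mol, giving 0.90404 Fe and 0.90404 O.
30.73 wt% SiO2 ÷ 60.083 g/mol = 0.51146 mol, giving 0.51146 Si and 1.02292 O.
Oxygen sums to 2.04804; scaling by 4/2.04804 = 1.95309 puts the formula on 4 O.
Mg: 0.12108 × 1.95309 = 0.236 atoms per formula unit.

0.236 Mg apfu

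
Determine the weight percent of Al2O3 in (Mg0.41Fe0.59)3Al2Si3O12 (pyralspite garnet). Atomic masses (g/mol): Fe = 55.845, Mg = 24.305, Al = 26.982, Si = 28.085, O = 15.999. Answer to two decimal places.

22.22 wt%

Molar mass of (Mg0.41Fe0.59)3Al2Si3O12 = 1.23*24.305 + 1.77*55.845 + 2*26.982 + 3*28.085 + 12*15.999 = 458.948 g/mol.
Each formula unit contains 2 Al, equivalent to 2/2 = 1.0000 mol Al2O3.
M(Al2O3) = 2×26.982 + 3×15.999 = 101.961 g/mol.
Mass of Al2O3 per formula unit = 1.0000 × 101.961 = 101.961 g.
Al2O3 wt% = 101.961 / 458.948 × 100 = 22.22%.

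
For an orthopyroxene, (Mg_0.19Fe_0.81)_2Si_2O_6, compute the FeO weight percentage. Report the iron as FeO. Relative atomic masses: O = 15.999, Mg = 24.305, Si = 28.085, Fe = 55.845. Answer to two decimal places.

46.21 wt%

Molar mass of (Mg_0.19Fe_0.81)_2Si_2O_6 = 0.38×24.305 + 1.62×55.845 + 2×28.085 + 6×15.999 = 251.869 g/mol.
Each formula unit contains 1.62 Fe, equivalent to 1.62/1 = 1.6200 mol FeO.
M(FeO) = 1×55.845 + 1×15.999 = 71.844 g/mol.
Mass of FeO per formula unit = 1.6200 × 71.844 = 116.387 g.
FeO wt% = 116.387 / 251.869 × 100 = 46.21%.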